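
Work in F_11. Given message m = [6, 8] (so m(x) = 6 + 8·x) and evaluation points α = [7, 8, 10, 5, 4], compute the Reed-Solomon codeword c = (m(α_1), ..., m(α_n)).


c = [7, 4, 9, 2, 5]

Message polynomial: m(x) = 6 + 8·x (mod 11).
For each evaluation point α_i, compute m(α_i) mod 11:
  α_1 = 7: Horner steps 8 → 7, so m(7) = 7.
  α_2 = 8: Horner steps 8 → 4, so m(8) = 4.
  α_3 = 10: Horner steps 8 → 9, so m(10) = 9.
  α_4 = 5: Horner steps 8 → 2, so m(5) = 2.
  α_5 = 4: Horner steps 8 → 5, so m(4) = 5.
Codeword c = [7, 4, 9, 2, 5] ∈ F_11^5.


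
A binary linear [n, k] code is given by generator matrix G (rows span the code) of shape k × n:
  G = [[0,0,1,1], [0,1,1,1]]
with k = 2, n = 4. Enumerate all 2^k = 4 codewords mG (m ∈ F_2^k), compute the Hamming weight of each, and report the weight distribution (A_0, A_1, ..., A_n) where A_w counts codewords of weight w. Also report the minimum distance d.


Weight distribution: A_0 = 1, A_1 = 1, A_2 = 1, A_3 = 1. Minimum distance d = 1.

Enumerate all 2^2 = 4 messages m ∈ F_2^2.
For each, compute codeword c = mG in F_2^4, then tally its weight.
  m = 00 → c = 0000, weight = 0.
  m = 10 → c = 0011, weight = 2.
  m = 01 → c = 0111, weight = 3.
  m = 11 → c = 0100, weight = 1.
Tally weights:
  weight 0: 1 codewords.
  weight 1: 1 codewords.
  weight 2: 1 codewords.
  weight 3: 1 codewords.
Minimum distance d = smallest w > 0 with A_w > 0 = 1.
Sanity: Σ A_w = 4 = 2^2 = 4 ✓.


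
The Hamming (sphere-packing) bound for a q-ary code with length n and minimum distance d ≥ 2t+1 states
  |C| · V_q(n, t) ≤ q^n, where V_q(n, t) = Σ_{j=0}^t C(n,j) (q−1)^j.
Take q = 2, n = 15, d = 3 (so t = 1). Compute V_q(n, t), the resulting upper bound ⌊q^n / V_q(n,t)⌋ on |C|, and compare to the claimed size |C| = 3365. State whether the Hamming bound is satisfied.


V_q(n, t) = 16, q^n = 32768, Hamming bound = 2048, |C| = 3365 > bound (violated).

Step 1: Compute V_q(n, t) = Σ_{j=0}^1 C(n, j) (q−1)^j.
  j = 0: C(15,0)·(1)^0 = 1·1 = 1.
  j = 1: C(15,1)·(1)^1 = 15·1 = 15.
  V_q(n, t) = 1 + 15 = 16.
Step 2: q^n = 2^15 = 32768.
Step 3: Hamming bound ⌊q^n / V_q(n,t)⌋ = ⌊32768/16⌋ = 2048.
Step 4: Compare |C| = 3365 to 2048: violated.
The claimed |C| lies above the Hamming bound, so no 2-ary code of length 15 with d ≥ 3 can have 3365 codewords.


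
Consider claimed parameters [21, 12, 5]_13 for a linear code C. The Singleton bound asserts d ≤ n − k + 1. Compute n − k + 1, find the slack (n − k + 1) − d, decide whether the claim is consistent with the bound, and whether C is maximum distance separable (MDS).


Singleton RHS = n − k + 1 = 10, slack = 5, bound satisfied, not MDS.

Singleton bound: d ≤ n − k + 1.
Here n = 21, k = 12, so n − k + 1 = 10.
Given d = 5, check d ≤ 10: YES.
Slack = (n − k + 1) − d = 5.
The code is NOT MDS (slack = 5 > 0).
Description: the claimed parameters are [21, 12, 5]_13; such a code would be non-MDS.


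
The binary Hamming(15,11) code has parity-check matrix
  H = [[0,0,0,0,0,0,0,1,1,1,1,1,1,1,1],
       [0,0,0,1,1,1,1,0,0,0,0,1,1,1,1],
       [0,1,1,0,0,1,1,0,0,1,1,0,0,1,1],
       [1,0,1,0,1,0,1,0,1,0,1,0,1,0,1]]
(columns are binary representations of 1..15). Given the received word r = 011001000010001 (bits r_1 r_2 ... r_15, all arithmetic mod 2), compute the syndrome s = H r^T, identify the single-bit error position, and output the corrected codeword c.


s = (0, 0, 1, 1)^T, error position = 3, corrected codeword c = 010001000010001

Compute s = H r^T mod 2 one row at a time:
  s_1 = 0 + 0 + 0 + 1 + 0 + 0 + 0 + 1 = 2 ≡ 0 (mod 2).
  s_2 = 0 + 0 + 1 + 0 + 0 + 0 + 0 + 1 = 2 ≡ 0 (mod 2).
  s_3 = 1 + 1 + 1 + 0 + 0 + 1 + 0 + 1 = 5 ≡ 1 (mod 2).
  s_4 = 0 + 1 + 0 + 0 + 0 + 1 + 0 + 1 = 3 ≡ 1 (mod 2).
s = (0, 0, 1, 1)^T — this equals column 3 of H (binary 0011), so error is at position 3.
Correct: flip bit 3 of r = 011001000010001 to get c = 010001000010001.


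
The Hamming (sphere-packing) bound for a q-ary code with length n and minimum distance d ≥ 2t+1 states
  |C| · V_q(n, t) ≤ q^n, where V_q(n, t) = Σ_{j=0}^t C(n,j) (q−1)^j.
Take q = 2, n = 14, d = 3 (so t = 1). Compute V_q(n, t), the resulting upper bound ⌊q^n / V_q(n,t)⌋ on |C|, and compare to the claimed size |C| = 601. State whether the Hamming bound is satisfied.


V_q(n, t) = 15, q^n = 16384, Hamming bound = 1092, |C| = 601 ≤ bound (satisfied).

Step 1: Compute V_q(n, t) = Σ_{j=0}^1 C(n, j) (q−1)^j.
  j = 0: C(14,0)·(1)^0 = 1·1 = 1.
  j = 1: C(14,1)·(1)^1 = 14·1 = 14.
  V_q(n, t) = 1 + 14 = 15.
Step 2: q^n = 2^14 = 16384.
Step 3: Hamming bound ⌊q^n / V_q(n,t)⌋ = ⌊16384/15⌋ = 1092.
Step 4: Compare |C| = 601 to 1092: satisfied.
The claimed |C| lies below the Hamming bound.


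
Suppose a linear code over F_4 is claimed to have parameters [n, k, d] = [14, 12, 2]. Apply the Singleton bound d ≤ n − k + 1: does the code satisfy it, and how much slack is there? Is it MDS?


Singleton RHS = n − k + 1 = 3, slack = 1, bound satisfied, not MDS.

Singleton bound: d ≤ n − k + 1.
Here n = 14, k = 12, so n − k + 1 = 3.
Given d = 2, check d ≤ 3: YES.
Slack = (n − k + 1) − d = 1.
The code is NOT MDS (slack = 1 > 0).
Description: the claimed parameters are [14, 12, 2]_4; such a code would be non-MDS.


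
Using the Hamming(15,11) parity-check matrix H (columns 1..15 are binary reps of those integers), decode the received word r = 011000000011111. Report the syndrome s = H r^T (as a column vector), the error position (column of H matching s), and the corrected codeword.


s = (1, 0, 1, 0)^T, error position = 10, corrected codeword c = 011000000111111

Compute s = H r^T mod 2 one row at a time:
  s_1 = 0 + 0 + 0 + 1 + 1 + 1 + 1 + 1 = 5 ≡ 1 (mod 2).
  s_2 = 0 + 0 + 0 + 0 + 1 + 1 + 1 + 1 = 4 ≡ 0 (mod 2).
  s_3 = 1 + 1 + 0 + 0 + 0 + 1 + 1 + 1 = 5 ≡ 1 (mod 2).
  s_4 = 0 + 1 + 0 + 0 + 0 + 1 + 1 + 1 = 4 ≡ 0 (mod 2).
s = (1, 0, 1, 0)^T — this equals column 10 of H (binary 1010), so error is at position 10.
Correct: flip bit 10 of r = 011000000011111 to get c = 011000000111111.


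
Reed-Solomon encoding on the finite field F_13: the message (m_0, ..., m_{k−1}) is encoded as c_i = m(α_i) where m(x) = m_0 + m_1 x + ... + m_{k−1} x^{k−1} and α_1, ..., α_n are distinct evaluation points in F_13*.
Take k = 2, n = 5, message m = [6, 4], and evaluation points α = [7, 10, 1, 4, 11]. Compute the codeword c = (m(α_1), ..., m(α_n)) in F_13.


c = [8, 7, 10, 9, 11]

Message polynomial: m(x) = 6 + 4·x (mod 13).
For each evaluation point α_i, compute m(α_i) mod 13:
  α_1 = 7: Horner steps 4 → 8, so m(7) = 8.
  α_2 = 10: Horner steps 4 → 7, so m(10) = 7.
  α_3 = 1: Horner steps 4 → 10, so m(1) = 10.
  α_4 = 4: Horner steps 4 → 9, so m(4) = 9.
  α_5 = 11: Horner steps 4 → 11, so m(11) = 11.
Codeword c = [8, 7, 10, 9, 11] ∈ F_13^5.


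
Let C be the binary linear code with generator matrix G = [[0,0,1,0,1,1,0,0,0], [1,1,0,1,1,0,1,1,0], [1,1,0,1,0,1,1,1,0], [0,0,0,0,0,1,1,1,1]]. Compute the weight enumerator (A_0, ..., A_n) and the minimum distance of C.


Weight distribution: A_0 = 1, A_1 = 1, A_2 = 1, A_3 = 1, A_4 = 3, A_5 = 3, A_6 = 3, A_7 = 3. Minimum distance d = 1.

Enumerate all 2^4 = 16 messages m ∈ F_2^4.
For each, compute codeword c = mG in F_2^9, then tally its weight.
  m = 0000 → c = 000000000, weight = 0.
  m = 1000 → c = 001011000, weight = 3.
  m = 0100 → c = 110110110, weight = 6.
  m = 1100 → c = 111101110, weight = 7.
  m = 0010 → c = 110101110, weight = 6.
  m = 1010 → c = 111110110, weight = 7.
  m = 0110 → c = 000011000, weight = 2.
  m = 1110 → c = 001000000, weight = 1.
  m = 0001 → c = 000001111, weight = 4.
  m = 1001 → c = 001010111, weight = 5.
  m = 0101 → c = 110111001, weight = 6.
  m = 1101 → c = 111100001, weight = 5.
  m = 0011 → c = 110100001, weight = 4.
  m = 1011 → c = 111111001, weight = 7.
  m = 0111 → c = 000010111, weight = 4.
  m = 1111 → c = 001001111, weight = 5.
Tally weights:
  weight 0: 1 codewords.
  weight 1: 1 codewords.
  weight 2: 1 codewords.
  weight 3: 1 codewords.
  weight 4: 3 codewords.
  weight 5: 3 codewords.
  weight 6: 3 codewords.
  weight 7: 3 codewords.
Minimum distance d = smallest w > 0 with A_w > 0 = 1.
Sanity: Σ A_w = 16 = 2^4 = 16 ✓.


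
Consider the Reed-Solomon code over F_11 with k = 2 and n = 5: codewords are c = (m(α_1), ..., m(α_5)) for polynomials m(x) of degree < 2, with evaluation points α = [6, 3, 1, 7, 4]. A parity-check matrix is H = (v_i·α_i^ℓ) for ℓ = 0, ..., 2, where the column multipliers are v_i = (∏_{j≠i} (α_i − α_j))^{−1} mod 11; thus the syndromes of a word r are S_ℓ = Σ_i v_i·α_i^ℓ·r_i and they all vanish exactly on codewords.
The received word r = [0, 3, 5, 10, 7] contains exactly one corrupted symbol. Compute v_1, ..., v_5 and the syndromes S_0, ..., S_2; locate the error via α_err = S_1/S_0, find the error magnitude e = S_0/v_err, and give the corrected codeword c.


S = (7, 6, 2), error at position 5, error magnitude e = 5, c = [0, 3, 5, 10, 2].

Step 1: column multipliers v_i = (∏_{j≠i}(α_i − α_j))^{−1} mod 11.
  i = 1 (α = 6): (6−3)(6−1)(6−7)(6−4) = 3·5·(−1)·2 = −30 ≡ 3, so v_1 = 3^{−1} = 4 (mod 11).
  i = 2 (α = 3): (3−6)(3−1)(3−7)(3−4) = (−3)·2·(−4)·(−1) = −24 ≡ 9, so v_2 = 9^{−1} = 5 (mod 11).
  i = 3 (α = 1): (1−6)(1−3)(1−7)(1−4) = (−5)·(−2)·(−6)·(−3) = 180 ≡ 4, so v_3 = 4^{−1} = 3 (mod 11).
  i = 4 (α = 7): (7−6)(7−3)(7−1)(7−4) = 1·4·6·3 = 72 ≡ 6, so v_4 = 6^{−1} = 2 (mod 11).
  i = 5 (α = 4): (4−6)(4−3)(4−1)(4−7) = (−2)·1·3·(−3) = 18 ≡ 7, so v_5 = 7^{−1} = 8 (mod 11).
  v = [4, 5, 3, 2, 8].
Step 2: syndromes of r = [0, 3, 5, 10, 7] (all sums mod 11).
  S_0 = Σ v_i r_i = 4·0 + 5·3 + 3·5 + 2·10 + 8·7 = 106 ≡ 7.
  S_1 = Σ v_i α_i r_i = 4·6·0 + 5·3·3 + 3·1·5 + 2·7·10 + 8·4·7 = 424 ≡ 6.
  α_i^2 mod 11 = [3, 9, 1, 5, 5].
  S_2 = Σ v_i α_i^2 r_i = 4·3·0 + 5·9·3 + 3·1·5 + 2·5·10 + 8·5·7 = 530 ≡ 2.
  S = (7, 6, 2) ≠ 0, so r is not a codeword (an error is present).
Step 3: locate the error. For a single error e at position i, S_ℓ = v_i·e·α_i^ℓ, so α_err = S_1/S_0.
  S_0^{−1} = 7^{−1} = 8 (mod 11), so α_err = 6·8 = 48 ≡ 4 = α_5. Error position i = 5.
  Consistency check: S_2/S_1 = 2·2 = 4 ≡ 4 = α_err ✓ (single-error assumption holds).
Step 4: error magnitude e = S_0/v_5 = S_0·∏_{j≠5}(α_5 − α_j) = 7·7 = 49 ≡ 5 (mod 11).
Step 5: correct position 5: c_5 = r_5 − e = 7 − 5 ≡ 2 (mod 11). Hence c = [0, 3, 5, 10, 2].
  Check: interpolating c through the α_i gives m(x) = 6 + 10·x (degree < 2) with m(α_i) = c_i for every i, so c is indeed a codeword.


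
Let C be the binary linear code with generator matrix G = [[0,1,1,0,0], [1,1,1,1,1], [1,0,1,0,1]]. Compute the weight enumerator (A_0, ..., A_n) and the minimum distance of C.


Weight distribution: A_0 = 1, A_2 = 3, A_3 = 3, A_5 = 1. Minimum distance d = 2.

Enumerate all 2^3 = 8 messages m ∈ F_2^3.
For each, compute codeword c = mG in F_2^5, then tally its weight.
  m = 000 → c = 00000, weight = 0.
  m = 100 → c = 01100, weight = 2.
  m = 010 → c = 11111, weight = 5.
  m = 110 → c = 10011, weight = 3.
  m = 001 → c = 10101, weight = 3.
  m = 101 → c = 11001, weight = 3.
  m = 011 → c = 01010, weight = 2.
  m = 111 → c = 00110, weight = 2.
Tally weights:
  weight 0: 1 codewords.
  weight 2: 3 codewords.
  weight 3: 3 codewords.
  weight 5: 1 codewords.
Minimum distance d = smallest w > 0 with A_w > 0 = 2.
Sanity: Σ A_w = 8 = 2^3 = 8 ✓.


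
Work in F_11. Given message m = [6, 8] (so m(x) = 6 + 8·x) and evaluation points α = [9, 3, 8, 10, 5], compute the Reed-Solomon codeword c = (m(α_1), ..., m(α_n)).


c = [1, 8, 4, 9, 2]

Message polynomial: m(x) = 6 + 8·x (mod 11).
For each evaluation point α_i, compute m(α_i) mod 11:
  α_1 = 9: Horner steps 8 → 1, so m(9) = 1.
  α_2 = 3: Horner steps 8 → 8, so m(3) = 8.
  α_3 = 8: Horner steps 8 → 4, so m(8) = 4.
  α_4 = 10: Horner steps 8 → 9, so m(10) = 9.
  α_5 = 5: Horner steps 8 → 2, so m(5) = 2.
Codeword c = [1, 8, 4, 9, 2] ∈ F_11^5.


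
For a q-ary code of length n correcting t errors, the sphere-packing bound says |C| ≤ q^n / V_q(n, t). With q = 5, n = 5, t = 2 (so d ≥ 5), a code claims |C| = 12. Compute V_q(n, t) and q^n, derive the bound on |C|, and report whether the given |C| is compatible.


V_q(n, t) = 181, q^n = 3125, Hamming bound = 17, |C| = 12 ≤ bound (satisfied).

Step 1: Compute V_q(n, t) = Σ_{j=0}^2 C(n, j) (q−1)^j.
  j = 0: C(5,0)·(4)^0 = 1·1 = 1.
  j = 1: C(5,1)·(4)^1 = 5·4 = 20.
  j = 2: C(5,2)·(4)^2 = 10·16 = 160.
  V_q(n, t) = 1 + 20 + 160 = 181.
Step 2: q^n = 5^5 = 3125.
Step 3: Hamming bound ⌊q^n / V_q(n,t)⌋ = ⌊3125/181⌋ = 17.
Step 4: Compare |C| = 12 to 17: satisfied.
The claimed |C| lies below the Hamming bound.


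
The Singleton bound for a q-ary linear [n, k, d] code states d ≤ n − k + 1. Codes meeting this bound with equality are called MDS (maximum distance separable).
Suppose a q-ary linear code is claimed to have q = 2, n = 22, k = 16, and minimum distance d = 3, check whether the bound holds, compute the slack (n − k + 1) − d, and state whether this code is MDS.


Singleton RHS = n − k + 1 = 7, slack = 4, bound satisfied, not MDS.

Singleton bound: d ≤ n − k + 1.
Here n = 22, k = 16, so n − k + 1 = 7.
Given d = 3, check d ≤ 7: YES.
Slack = (n − k + 1) − d = 4.
The code is NOT MDS (slack = 4 > 0).
Description: the claimed parameters are [22, 16, 3]_2; such a code would be non-MDS.


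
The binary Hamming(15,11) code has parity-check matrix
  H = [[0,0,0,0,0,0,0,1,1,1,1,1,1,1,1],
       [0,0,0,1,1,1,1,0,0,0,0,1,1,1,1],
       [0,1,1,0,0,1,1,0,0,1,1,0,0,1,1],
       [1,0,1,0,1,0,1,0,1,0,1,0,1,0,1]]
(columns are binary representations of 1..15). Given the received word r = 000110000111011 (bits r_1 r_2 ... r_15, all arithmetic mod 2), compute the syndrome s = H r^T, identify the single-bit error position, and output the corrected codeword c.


s = (1, 1, 0, 1)^T, error position = 13, corrected codeword c = 000110000111111

Compute s = H r^T mod 2 one row at a time:
  s_1 = 0 + 0 + 1 + 1 + 1 + 0 + 1 + 1 = 5 ≡ 1 (mod 2).
  s_2 = 1 + 1 + 0 + 0 + 1 + 0 + 1 + 1 = 5 ≡ 1 (mod 2).
  s_3 = 0 + 0 + 0 + 0 + 1 + 1 + 1 + 1 = 4 ≡ 0 (mod 2).
  s_4 = 0 + 0 + 1 + 0 + 0 + 1 + 0 + 1 = 3 ≡ 1 (mod 2).
s = (1, 1, 0, 1)^T — this equals column 13 of H (binary 1101), so error is at position 13.
Correct: flip bit 13 of r = 000110000111011 to get c = 000110000111111.


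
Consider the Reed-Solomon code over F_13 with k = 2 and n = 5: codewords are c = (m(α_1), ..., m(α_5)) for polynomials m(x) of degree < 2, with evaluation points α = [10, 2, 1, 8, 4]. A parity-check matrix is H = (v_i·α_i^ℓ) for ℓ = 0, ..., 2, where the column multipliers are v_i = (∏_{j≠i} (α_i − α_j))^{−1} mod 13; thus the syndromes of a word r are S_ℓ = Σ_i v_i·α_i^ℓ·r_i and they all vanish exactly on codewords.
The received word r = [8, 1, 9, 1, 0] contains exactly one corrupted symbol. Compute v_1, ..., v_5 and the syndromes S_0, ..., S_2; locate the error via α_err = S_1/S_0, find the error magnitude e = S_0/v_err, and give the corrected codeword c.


S = (1, 2, 4), error at position 2, error magnitude e = 8, c = [8, 6, 9, 1, 0].

Step 1: column multipliers v_i = (∏_{j≠i}(α_i − α_j))^{−1} mod 13.
  i = 1 (α = 10): (10−2)(10−1)(10−8)(10−4) = 8·9·2·6 = 864 ≡ 6, so v_1 = 6^{−1} = 11 (mod 13).
  i = 2 (α = 2): (2−10)(2−1)(2−8)(2−4) = (−8)·1·(−6)·(−2) = −96 ≡ 8, so v_2 = 8^{−1} = 5 (mod 13).
  i = 3 (α = 1): (1−10)(1−2)(1−8)(1−4) = (−9)·(−1)·(−7)·(−3) = 189 ≡ 7, so v_3 = 7^{−1} = 2 (mod 13).
  i = 4 (α = 8): (8−10)(8−2)(8−1)(8−4) = (−2)·6·7·4 = −336 ≡ 2, so v_4 = 2^{−1} = 7 (mod 13).
  i = 5 (α = 4): (4−10)(4−2)(4−1)(4−8) = (−6)·2·3·(−4) = 144 ≡ 1, so v_5 = 1^{−1} = 1 (mod 13).
  v = [11, 5, 2, 7, 1].
Step 2: syndromes of r = [8, 1, 9, 1, 0] (all sums mod 13).
  S_0 = Σ v_i r_i = 11·8 + 5·1 + 2·9 + 7·1 + 1·0 = 118 ≡ 1.
  S_1 = Σ v_i α_i r_i = 11·10·8 + 5·2·1 + 2·1·9 + 7·8·1 + 1·4·0 = 964 ≡ 2.
  α_i^2 mod 13 = [9, 4, 1, 12, 3].
  S_2 = Σ v_i α_i^2 r_i = 11·9·8 + 5·4·1 + 2·1·9 + 7·12·1 + 1·3·0 = 914 ≡ 4.
  S = (1, 2, 4) ≠ 0, so r is not a codeword (an error is present).
Step 3: locate the error. For a single error e at position i, S_ℓ = v_i·e·α_i^ℓ, so α_err = S_1/S_0.
  S_0^{−1} = 1^{−1} = 1 (mod 13), so α_err = 2·1 = 2 ≡ 2 = α_2. Error position i = 2.
  Consistency check: S_2/S_1 = 4·7 = 28 ≡ 2 = α_err ✓ (single-error assumption holds).
Step 4: error magnitude e = S_0/v_2 = S_0·∏_{j≠2}(α_2 − α_j) = 1·8 = 8 ≡ 8 (mod 13).
Step 5: correct position 2: c_2 = r_2 − e = 1 − 8 ≡ 6 (mod 13). Hence c = [8, 6, 9, 1, 0].
  Check: interpolating c through the α_i gives m(x) = 12 + 10·x (degree < 2) with m(α_i) = c_i for every i, so c is indeed a codeword.


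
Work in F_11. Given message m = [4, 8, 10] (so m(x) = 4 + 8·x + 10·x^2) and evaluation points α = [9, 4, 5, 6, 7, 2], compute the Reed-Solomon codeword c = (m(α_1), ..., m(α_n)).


c = [6, 9, 8, 5, 0, 5]

Message polynomial: m(x) = 4 + 8·x + 10·x^2 (mod 11).
For each evaluation point α_i, compute m(α_i) mod 11:
  α_1 = 9: Horner steps 10 → 10 → 6, so m(9) = 6.
  α_2 = 4: Horner steps 10 → 4 → 9, so m(4) = 9.
  α_3 = 5: Horner steps 10 → 3 → 8, so m(5) = 8.
  α_4 = 6: Horner steps 10 → 2 → 5, so m(6) = 5.
  α_5 = 7: Horner steps 10 → 1 → 0, so m(7) = 0.
  α_6 = 2: Horner steps 10 → 6 → 5, so m(2) = 5.
Codeword c = [6, 9, 8, 5, 0, 5] ∈ F_11^6.


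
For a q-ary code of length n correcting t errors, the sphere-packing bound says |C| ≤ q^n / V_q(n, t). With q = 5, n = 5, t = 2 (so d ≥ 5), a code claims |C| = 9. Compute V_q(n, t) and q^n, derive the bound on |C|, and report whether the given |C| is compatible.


V_q(n, t) = 181, q^n = 3125, Hamming bound = 17, |C| = 9 ≤ bound (satisfied).

Step 1: Compute V_q(n, t) = Σ_{j=0}^2 C(n, j) (q−1)^j.
  j = 0: C(5,0)·(4)^0 = 1·1 = 1.
  j = 1: C(5,1)·(4)^1 = 5·4 = 20.
  j = 2: C(5,2)·(4)^2 = 10·16 = 160.
  V_q(n, t) = 1 + 20 + 160 = 181.
Step 2: q^n = 5^5 = 3125.
Step 3: Hamming bound ⌊q^n / V_q(n,t)⌋ = ⌊3125/181⌋ = 17.
Step 4: Compare |C| = 9 to 17: satisfied.
The claimed |C| lies below the Hamming bound.


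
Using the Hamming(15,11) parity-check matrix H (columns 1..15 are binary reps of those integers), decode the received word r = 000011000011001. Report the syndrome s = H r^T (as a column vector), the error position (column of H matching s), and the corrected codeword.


s = (1, 0, 1, 1)^T, error position = 11, corrected codeword c = 000011000001001

Compute s = H r^T mod 2 one row at a time:
  s_1 = 0 + 0 + 0 + 1 + 1 + 0 + 0 + 1 = 3 ≡ 1 (mod 2).
  s_2 = 0 + 1 + 1 + 0 + 1 + 0 + 0 + 1 = 4 ≡ 0 (mod 2).
  s_3 = 0 + 0 + 1 + 0 + 0 + 1 + 0 + 1 = 3 ≡ 1 (mod 2).
  s_4 = 0 + 0 + 1 + 0 + 0 + 1 + 0 + 1 = 3 ≡ 1 (mod 2).
s = (1, 0, 1, 1)^T — this equals column 11 of H (binary 1011), so error is at position 11.
Correct: flip bit 11 of r = 000011000011001 to get c = 000011000001001.


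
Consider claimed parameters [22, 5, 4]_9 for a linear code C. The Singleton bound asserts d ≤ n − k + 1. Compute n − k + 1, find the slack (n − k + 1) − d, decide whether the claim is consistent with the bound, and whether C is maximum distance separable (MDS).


Singleton RHS = n − k + 1 = 18, slack = 14, bound satisfied, not MDS.

Singleton bound: d ≤ n − k + 1.
Here n = 22, k = 5, so n − k + 1 = 18.
Given d = 4, check d ≤ 18: YES.
Slack = (n − k + 1) − d = 14.
The code is NOT MDS (slack = 14 > 0).
Description: the claimed parameters are [22, 5, 4]_9; such a code would be non-MDS.


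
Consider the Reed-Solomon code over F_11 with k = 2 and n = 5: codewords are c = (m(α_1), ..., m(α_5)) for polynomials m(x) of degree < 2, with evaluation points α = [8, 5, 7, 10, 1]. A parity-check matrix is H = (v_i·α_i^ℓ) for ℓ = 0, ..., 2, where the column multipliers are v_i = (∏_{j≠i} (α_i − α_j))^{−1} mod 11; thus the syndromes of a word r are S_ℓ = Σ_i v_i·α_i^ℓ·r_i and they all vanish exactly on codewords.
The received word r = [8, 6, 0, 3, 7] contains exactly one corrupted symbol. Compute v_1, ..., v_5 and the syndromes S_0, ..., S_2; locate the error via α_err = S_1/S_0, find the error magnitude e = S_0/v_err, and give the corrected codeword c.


S = (2, 9, 2), error at position 4, error magnitude e = 1, c = [8, 6, 0, 2, 7].

Step 1: column multipliers v_i = (∏_{j≠i}(α_i − α_j))^{−1} mod 11.
  i = 1 (α = 8): (8−5)(8−7)(8−10)(8−1) = 3·1·(−2)·7 = −42 ≡ 2, so v_1 = 2^{−1} = 6 (mod 11).
  i = 2 (α = 5): (5−8)(5−7)(5−10)(5−1) = (−3)·(−2)·(−5)·4 = −120 ≡ 1, so v_2 = 1^{−1} = 1 (mod 11).
  i = 3 (α = 7): (7−8)(7−5)(7−10)(7−1) = (−1)·2·(−3)·6 = 36 ≡ 3, so v_3 = 3^{−1} = 4 (mod 11).
  i = 4 (α = 10): (10−8)(10−5)(10−7)(10−1) = 2·5·3·9 = 270 ≡ 6, so v_4 = 6^{−1} = 2 (mod 11).
  i = 5 (α = 1): (1−8)(1−5)(1−7)(1−10) = (−7)·(−4)·(−6)·(−9) = 1512 ≡ 5, so v_5 = 5^{−1} = 9 (mod 11).
  v = [6, 1, 4, 2, 9].
Step 2: syndromes of r = [8, 6, 0, 3, 7] (all sums mod 11).
  S_0 = Σ v_i r_i = 6·8 + 1·6 + 4·0 + 2·3 + 9·7 = 123 ≡ 2.
  S_1 = Σ v_i α_i r_i = 6·8·8 + 1·5·6 + 4·7·0 + 2·10·3 + 9·1·7 = 537 ≡ 9.
  α_i^2 mod 11 = [9, 3, 5, 1, 1].
  S_2 = Σ v_i α_i^2 r_i = 6·9·8 + 1·3·6 + 4·5·0 + 2·1·3 + 9·1·7 = 519 ≡ 2.
  S = (2, 9, 2) ≠ 0, so r is not a codeword (an error is present).
Step 3: locate the error. For a single error e at position i, S_ℓ = v_i·e·α_i^ℓ, so α_err = S_1/S_0.
  S_0^{−1} = 2^{−1} = 6 (mod 11), so α_err = 9·6 = 54 ≡ 10 = α_4. Error position i = 4.
  Consistency check: S_2/S_1 = 2·5 = 10 ≡ 10 = α_err ✓ (single-error assumption holds).
Step 4: error magnitude e = S_0/v_4 = S_0·∏_{j≠4}(α_4 − α_j) = 2·6 = 12 ≡ 1 (mod 11).
Step 5: correct position 4: c_4 = r_4 − e = 3 − 1 ≡ 2 (mod 11). Hence c = [8, 6, 0, 2, 7].
  Check: interpolating c through the α_i gives m(x) = 10 + 8·x (degree < 2) with m(α_i) = c_i for every i, so c is indeed a codeword.


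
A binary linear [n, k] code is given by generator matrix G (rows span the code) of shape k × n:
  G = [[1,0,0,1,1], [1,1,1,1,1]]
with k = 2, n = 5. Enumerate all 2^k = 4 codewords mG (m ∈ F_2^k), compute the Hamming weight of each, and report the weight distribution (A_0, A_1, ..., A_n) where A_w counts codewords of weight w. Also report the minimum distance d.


Weight distribution: A_0 = 1, A_2 = 1, A_3 = 1, A_5 = 1. Minimum distance d = 2.

Enumerate all 2^2 = 4 messages m ∈ F_2^2.
For each, compute codeword c = mG in F_2^5, then tally its weight.
  m = 00 → c = 00000, weight = 0.
  m = 10 → c = 10011, weight = 3.
  m = 01 → c = 11111, weight = 5.
  m = 11 → c = 01100, weight = 2.
Tally weights:
  weight 0: 1 codewords.
  weight 2: 1 codewords.
  weight 3: 1 codewords.
  weight 5: 1 codewords.
Minimum distance d = smallest w > 0 with A_w > 0 = 2.
Sanity: Σ A_w = 4 = 2^2 = 4 ✓.


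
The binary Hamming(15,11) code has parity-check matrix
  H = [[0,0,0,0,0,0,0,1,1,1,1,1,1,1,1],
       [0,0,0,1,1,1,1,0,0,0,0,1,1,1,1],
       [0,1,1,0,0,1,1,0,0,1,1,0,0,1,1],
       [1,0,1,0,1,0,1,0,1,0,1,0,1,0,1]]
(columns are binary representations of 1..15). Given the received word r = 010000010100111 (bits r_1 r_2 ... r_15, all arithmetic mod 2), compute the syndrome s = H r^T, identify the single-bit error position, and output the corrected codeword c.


s = (1, 1, 0, 0)^T, error position = 12, corrected codeword c = 010000010101111

Compute s = H r^T mod 2 one row at a time:
  s_1 = 1 + 0 + 1 + 0 + 0 + 1 + 1 + 1 = 5 ≡ 1 (mod 2).
  s_2 = 0 + 0 + 0 + 0 + 0 + 1 + 1 + 1 = 3 ≡ 1 (mod 2).
  s_3 = 1 + 0 + 0 + 0 + 1 + 0 + 1 + 1 = 4 ≡ 0 (mod 2).
  s_4 = 0 + 0 + 0 + 0 + 0 + 0 + 1 + 1 = 2 ≡ 0 (mod 2).
s = (1, 1, 0, 0)^T — this equals column 12 of H (binary 1100), so error is at position 12.
Correct: flip bit 12 of r = 010000010100111 to get c = 010000010101111.


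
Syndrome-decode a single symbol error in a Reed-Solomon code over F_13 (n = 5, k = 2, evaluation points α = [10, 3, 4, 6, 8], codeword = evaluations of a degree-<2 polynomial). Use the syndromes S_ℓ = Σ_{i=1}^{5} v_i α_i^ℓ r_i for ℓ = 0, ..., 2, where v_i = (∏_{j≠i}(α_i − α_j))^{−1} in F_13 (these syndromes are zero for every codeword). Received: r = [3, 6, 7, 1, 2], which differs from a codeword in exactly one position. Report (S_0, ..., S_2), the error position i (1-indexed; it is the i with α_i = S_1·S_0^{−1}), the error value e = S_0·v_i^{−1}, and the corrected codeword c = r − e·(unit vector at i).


S = (5, 7, 2), error at position 3, error magnitude e = 7, c = [3, 6, 0, 1, 2].

Step 1: column multipliers v_i = (∏_{j≠i}(α_i − α_j))^{−1} mod 13.
  i = 1 (α = 10): (10−3)(10−4)(10−6)(10−8) = 7·6·4·2 = 336 ≡ 11, so v_1 = 11^{−1} = 6 (mod 13).
  i = 2 (α = 3): (3−10)(3−4)(3−6)(3−8) = (−7)·(−1)·(−3)·(−5) = 105 ≡ 1, so v_2 = 1^{−1} = 1 (mod 13).
  i = 3 (α = 4): (4−10)(4−3)(4−6)(4−8) = (−6)·1·(−2)·(−4) = −48 ≡ 4, so v_3 = 4^{−1} = 10 (mod 13).
  i = 4 (α = 6): (6−10)(6−3)(6−4)(6−8) = (−4)·3·2·(−2) = 48 ≡ 9, so v_4 = 9^{−1} = 3 (mod 13).
  i = 5 (α = 8): (8−10)(8−3)(8−4)(8−6) = (−2)·5·4·2 = −80 ≡ 11, so v_5 = 11^{−1} = 6 (mod 13).
  v = [6, 1, 10, 3, 6].
Step 2: syndromes of r = [3, 6, 7, 1, 2] (all sums mod 13).
  S_0 = Σ v_i r_i = 6·3 + 1·6 + 10·7 + 3·1 + 6·2 = 109 ≡ 5.
  S_1 = Σ v_i α_i r_i = 6·10·3 + 1·3·6 + 10·4·7 + 3·6·1 + 6·8·2 = 592 ≡ 7.
  α_i^2 mod 13 = [9, 9, 3, 10, 12].
  S_2 = Σ v_i α_i^2 r_i = 6·9·3 + 1·9·6 + 10·3·7 + 3·10·1 + 6·12·2 = 600 ≡ 2.
  S = (5, 7, 2) ≠ 0, so r is not a codeword (an error is present).
Step 3: locate the error. For a single error e at position i, S_ℓ = v_i·e·α_i^ℓ, so α_err = S_1/S_0.
  S_0^{−1} = 5^{−1} = 8 (mod 13), so α_err = 7·8 = 56 ≡ 4 = α_3. Error position i = 3.
  Consistency check: S_2/S_1 = 2·2 = 4 ≡ 4 = α_err ✓ (single-error assumption holds).
Step 4: error magnitude e = S_0/v_3 = S_0·∏_{j≠3}(α_3 − α_j) = 5·4 = 20 ≡ 7 (mod 13).
Step 5: correct position 3: c_3 = r_3 − e = 7 − 7 ≡ 0 (mod 13). Hence c = [3, 6, 0, 1, 2].
  Check: interpolating c through the α_i gives m(x) = 11 + 7·x (degree < 2) with m(α_i) = c_i for every i, so c is indeed a codeword.


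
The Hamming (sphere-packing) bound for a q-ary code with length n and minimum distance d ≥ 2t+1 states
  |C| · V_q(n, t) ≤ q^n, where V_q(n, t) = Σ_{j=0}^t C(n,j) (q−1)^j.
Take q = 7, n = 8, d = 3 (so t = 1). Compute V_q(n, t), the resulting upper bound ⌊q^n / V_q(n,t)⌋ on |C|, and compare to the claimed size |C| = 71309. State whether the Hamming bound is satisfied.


V_q(n, t) = 49, q^n = 5764801, Hamming bound = 117649, |C| = 71309 ≤ bound (satisfied).

Step 1: Compute V_q(n, t) = Σ_{j=0}^1 C(n, j) (q−1)^j.
  j = 0: C(8,0)·(6)^0 = 1·1 = 1.
  j = 1: C(8,1)·(6)^1 = 8·6 = 48.
  V_q(n, t) = 1 + 48 = 49.
Step 2: q^n = 7^8 = 5764801.
Step 3: Hamming bound ⌊q^n / V_q(n,t)⌋ = ⌊5764801/49⌋ = 117649.
Step 4: Compare |C| = 71309 to 117649: satisfied.
The claimed |C| lies below the Hamming bound.


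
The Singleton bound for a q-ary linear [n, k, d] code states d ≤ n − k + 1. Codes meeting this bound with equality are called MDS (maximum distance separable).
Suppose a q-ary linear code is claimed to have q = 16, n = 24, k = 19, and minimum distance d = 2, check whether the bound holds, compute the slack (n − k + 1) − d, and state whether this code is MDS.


Singleton RHS = n − k + 1 = 6, slack = 4, bound satisfied, not MDS.

Singleton bound: d ≤ n − k + 1.
Here n = 24, k = 19, so n − k + 1 = 6.
Given d = 2, check d ≤ 6: YES.
Slack = (n − k + 1) − d = 4.
The code is NOT MDS (slack = 4 > 0).
Description: the claimed parameters are [24, 19, 2]_16; such a code would be non-MDS.


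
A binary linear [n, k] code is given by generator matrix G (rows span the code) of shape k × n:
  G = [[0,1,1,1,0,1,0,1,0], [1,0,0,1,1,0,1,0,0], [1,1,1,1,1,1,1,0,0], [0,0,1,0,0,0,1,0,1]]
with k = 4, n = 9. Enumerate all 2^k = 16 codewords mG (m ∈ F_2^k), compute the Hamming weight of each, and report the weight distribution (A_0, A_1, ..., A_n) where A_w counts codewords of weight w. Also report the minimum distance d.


Weight distribution: A_0 = 1, A_2 = 1, A_3 = 2, A_4 = 3, A_5 = 4, A_6 = 3, A_7 = 2. Minimum distance d = 2.

Enumerate all 2^4 = 16 messages m ∈ F_2^4.
For each, compute codeword c = mG in F_2^9, then tally its weight.
  m = 0000 → c = 000000000, weight = 0.
  m = 1000 → c = 011101010, weight = 5.
  m = 0100 → c = 100110100, weight = 4.
  m = 1100 → c = 111011110, weight = 7.
  m = 0010 → c = 111111100, weight = 7.
  m = 1010 → c = 100010110, weight = 4.
  m = 0110 → c = 011001000, weight = 3.
  m = 1110 → c = 000100010, weight = 2.
  m = 0001 → c = 001000101, weight = 3.
  m = 1001 → c = 010101111, weight = 6.
  m = 0101 → c = 101110001, weight = 5.
  m = 1101 → c = 110011011, weight = 6.
  m = 0011 → c = 110111001, weight = 6.
  m = 1011 → c = 101010011, weight = 5.
  m = 0111 → c = 010001101, weight = 4.
  m = 1111 → c = 001100111, weight = 5.
Tally weights:
  weight 0: 1 codewords.
  weight 2: 1 codewords.
  weight 3: 2 codewords.
  weight 4: 3 codewords.
  weight 5: 4 codewords.
  weight 6: 3 codewords.
  weight 7: 2 codewords.
Minimum distance d = smallest w > 0 with A_w > 0 = 2.
Sanity: Σ A_w = 16 = 2^4 = 16 ✓.


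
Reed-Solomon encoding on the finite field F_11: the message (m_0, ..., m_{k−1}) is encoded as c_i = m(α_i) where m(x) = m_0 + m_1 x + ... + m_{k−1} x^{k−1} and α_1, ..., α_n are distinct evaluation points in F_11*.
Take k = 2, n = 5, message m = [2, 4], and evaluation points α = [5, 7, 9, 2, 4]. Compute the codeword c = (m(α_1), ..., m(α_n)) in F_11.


c = [0, 8, 5, 10, 7]

Message polynomial: m(x) = 2 + 4·x (mod 11).
For each evaluation point α_i, compute m(α_i) mod 11:
  α_1 = 5: Horner steps 4 → 0, so m(5) = 0.
  α_2 = 7: Horner steps 4 → 8, so m(7) = 8.
  α_3 = 9: Horner steps 4 → 5, so m(9) = 5.
  α_4 = 2: Horner steps 4 → 10, so m(2) = 10.
  α_5 = 4: Horner steps 4 → 7, so m(4) = 7.
Codeword c = [0, 8, 5, 10, 7] ∈ F_11^5.


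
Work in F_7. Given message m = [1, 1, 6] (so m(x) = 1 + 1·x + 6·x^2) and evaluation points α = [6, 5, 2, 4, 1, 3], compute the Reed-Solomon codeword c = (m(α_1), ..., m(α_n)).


c = [6, 2, 6, 3, 1, 2]

Message polynomial: m(x) = 1 + 1·x + 6·x^2 (mod 7).
For each evaluation point α_i, compute m(α_i) mod 7:
  α_1 = 6: Horner steps 6 → 2 → 6, so m(6) = 6.
  α_2 = 5: Horner steps 6 → 3 → 2, so m(5) = 2.
  α_3 = 2: Horner steps 6 → 6 → 6, so m(2) = 6.
  α_4 = 4: Horner steps 6 → 4 → 3, so m(4) = 3.
  α_5 = 1: Horner steps 6 → 0 → 1, so m(1) = 1.
  α_6 = 3: Horner steps 6 → 5 → 2, so m(3) = 2.
Codeword c = [6, 2, 6, 3, 1, 2] ∈ F_7^6.


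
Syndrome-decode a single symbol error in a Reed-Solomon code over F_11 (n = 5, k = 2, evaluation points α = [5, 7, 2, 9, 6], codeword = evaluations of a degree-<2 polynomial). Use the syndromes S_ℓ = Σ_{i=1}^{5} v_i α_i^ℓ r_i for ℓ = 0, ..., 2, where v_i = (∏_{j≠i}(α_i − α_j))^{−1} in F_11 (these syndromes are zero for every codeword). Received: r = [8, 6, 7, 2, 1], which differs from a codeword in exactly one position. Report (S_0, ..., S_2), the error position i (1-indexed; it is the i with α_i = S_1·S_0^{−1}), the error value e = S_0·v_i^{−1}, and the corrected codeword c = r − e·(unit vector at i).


S = (6, 9, 8), error at position 2, error magnitude e = 1, c = [8, 5, 7, 2, 1].

Step 1: column multipliers v_i = (∏_{j≠i}(α_i − α_j))^{−1} mod 11.
  i = 1 (α = 5): (5−7)(5−2)(5−9)(5−6) = (−2)·3·(−4)·(−1) = −24 ≡ 9, so v_1 = 9^{−1} = 5 (mod 11).
  i = 2 (α = 7): (7−5)(7−2)(7−9)(7−6) = 2·5·(−2)·1 = −20 ≡ 2, so v_2 = 2^{−1} = 6 (mod 11).
  i = 3 (α = 2): (2−5)(2−7)(2−9)(2−6) = (−3)·(−5)·(−7)·(−4) = 420 ≡ 2, so v_3 = 2^{−1} = 6 (mod 11).
  i = 4 (α = 9): (9−5)(9−7)(9−2)(9−6) = 4·2·7·3 = 168 ≡ 3, so v_4 = 3^{−1} = 4 (mod 11).
  i = 5 (α = 6): (6−5)(6−7)(6−2)(6−9) = 1·(−1)·4·(−3) = 12 ≡ 1, so v_5 = 1^{−1} = 1 (mod 11).
  v = [5, 6, 6, 4, 1].
Step 2: syndromes of r = [8, 6, 7, 2, 1] (all sums mod 11).
  S_0 = Σ v_i r_i = 5·8 + 6·6 + 6·7 + 4·2 + 1·1 = 127 ≡ 6.
  S_1 = Σ v_i α_i r_i = 5·5·8 + 6·7·6 + 6·2·7 + 4·9·2 + 1·6·1 = 614 ≡ 9.
  α_i^2 mod 11 = [3, 5, 4, 4, 3].
  S_2 = Σ v_i α_i^2 r_i = 5·3·8 + 6·5·6 + 6·4·7 + 4·4·2 + 1·3·1 = 503 ≡ 8.
  S = (6, 9, 8) ≠ 0, so r is not a codeword (an error is present).
Step 3: locate the error. For a single error e at position i, S_ℓ = v_i·e·α_i^ℓ, so α_err = S_1/S_0.
  S_0^{−1} = 6^{−1} = 2 (mod 11), so α_err = 9·2 = 18 ≡ 7 = α_2. Error position i = 2.
  Consistency check: S_2/S_1 = 8·5 = 40 ≡ 7 = α_err ✓ (single-error assumption holds).
Step 4: error magnitude e = S_0/v_2 = S_0·∏_{j≠2}(α_2 − α_j) = 6·2 = 12 ≡ 1 (mod 11).
Step 5: correct position 2: c_2 = r_2 − e = 6 − 1 ≡ 5 (mod 11). Hence c = [8, 5, 7, 2, 1].
  Check: interpolating c through the α_i gives m(x) = 10 + 4·x (degree < 2) with m(α_i) = c_i for every i, so c is indeed a codeword.


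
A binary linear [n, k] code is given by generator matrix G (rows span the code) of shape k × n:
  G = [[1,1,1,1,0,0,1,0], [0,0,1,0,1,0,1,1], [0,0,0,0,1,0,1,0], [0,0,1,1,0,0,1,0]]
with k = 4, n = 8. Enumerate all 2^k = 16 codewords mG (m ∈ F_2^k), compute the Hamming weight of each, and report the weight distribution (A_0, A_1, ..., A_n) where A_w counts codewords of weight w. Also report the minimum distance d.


Weight distribution: A_0 = 1, A_2 = 3, A_3 = 4, A_4 = 3, A_5 = 4, A_6 = 1. Minimum distance d = 2.

Enumerate all 2^4 = 16 messages m ∈ F_2^4.
For each, compute codeword c = mG in F_2^8, then tally its weight.
  m = 0000 → c = 00000000, weight = 0.
  m = 1000 → c = 11110010, weight = 5.
  m = 0100 → c = 00101011, weight = 4.
  m = 1100 → c = 11011001, weight = 5.
  m = 0010 → c = 00001010, weight = 2.
  m = 1010 → c = 11111000, weight = 5.
  m = 0110 → c = 00100001, weight = 2.
  m = 1110 → c = 11010011, weight = 5.
  m = 0001 → c = 00110010, weight = 3.
  m = 1001 → c = 11000000, weight = 2.
  m = 0101 → c = 00011001, weight = 3.
  m = 1101 → c = 11101011, weight = 6.
  m = 0011 → c = 00111000, weight = 3.
  m = 1011 → c = 11001010, weight = 4.
  m = 0111 → c = 00010011, weight = 3.
  m = 1111 → c = 11100001, weight = 4.
Tally weights:
  weight 0: 1 codewords.
  weight 2: 3 codewords.
  weight 3: 4 codewords.
  weight 4: 3 codewords.
  weight 5: 4 codewords.
  weight 6: 1 codewords.
Minimum distance d = smallest w > 0 with A_w > 0 = 2.
Sanity: Σ A_w = 16 = 2^4 = 16 ✓.


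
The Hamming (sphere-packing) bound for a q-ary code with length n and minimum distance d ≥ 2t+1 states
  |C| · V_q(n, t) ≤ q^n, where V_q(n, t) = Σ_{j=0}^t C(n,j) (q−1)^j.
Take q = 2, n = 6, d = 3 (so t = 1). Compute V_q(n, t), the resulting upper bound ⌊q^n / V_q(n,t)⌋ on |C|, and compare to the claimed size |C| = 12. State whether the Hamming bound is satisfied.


V_q(n, t) = 7, q^n = 64, Hamming bound = 9, |C| = 12 > bound (violated).

Step 1: Compute V_q(n, t) = Σ_{j=0}^1 C(n, j) (q−1)^j.
  j = 0: C(6,0)·(1)^0 = 1·1 = 1.
  j = 1: C(6,1)·(1)^1 = 6·1 = 6.
  V_q(n, t) = 1 + 6 = 7.
Step 2: q^n = 2^6 = 64.
Step 3: Hamming bound ⌊q^n / V_q(n,t)⌋ = ⌊64/7⌋ = 9.
Step 4: Compare |C| = 12 to 9: violated.
The claimed |C| lies above the Hamming bound, so no 2-ary code of length 6 with d ≥ 3 can have 12 codewords.


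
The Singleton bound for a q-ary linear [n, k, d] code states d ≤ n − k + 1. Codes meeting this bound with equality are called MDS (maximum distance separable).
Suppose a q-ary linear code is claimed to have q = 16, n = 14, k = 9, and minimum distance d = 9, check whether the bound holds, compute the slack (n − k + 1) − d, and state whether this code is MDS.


Singleton RHS = n − k + 1 = 6, slack = -3, bound violated (no such code; not MDS).

Singleton bound: d ≤ n − k + 1.
Here n = 14, k = 9, so n − k + 1 = 6.
Given d = 9, check d ≤ 6: NO.
Slack = (n − k + 1) − d = -3.
The slack is negative: d = 9 exceeds n − k + 1 = 6 by 3, so the Singleton bound is violated and no linear [14, 9, 9]_16 code can exist. In particular it is not MDS (MDS requires d = n − k + 1 exactly).
Description: the claimed parameters are [14, 9, 9]_16; such a code would be impossible (violates the Singleton bound).


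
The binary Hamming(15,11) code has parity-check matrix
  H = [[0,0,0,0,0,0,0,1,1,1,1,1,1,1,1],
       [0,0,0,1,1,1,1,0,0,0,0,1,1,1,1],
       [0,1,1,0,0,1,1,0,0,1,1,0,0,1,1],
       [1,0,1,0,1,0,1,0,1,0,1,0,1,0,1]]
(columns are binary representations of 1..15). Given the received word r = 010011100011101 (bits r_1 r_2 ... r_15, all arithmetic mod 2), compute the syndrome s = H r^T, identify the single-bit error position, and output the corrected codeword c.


s = (0, 0, 1, 1)^T, error position = 3, corrected codeword c = 011011100011101

Compute s = H r^T mod 2 one row at a time:
  s_1 = 0 + 0 + 0 + 1 + 1 + 1 + 0 + 1 = 4 ≡ 0 (mod 2).
  s_2 = 0 + 1 + 1 + 1 + 1 + 1 + 0 + 1 = 6 ≡ 0 (mod 2).
  s_3 = 1 + 0 + 1 + 1 + 0 + 1 + 0 + 1 = 5 ≡ 1 (mod 2).
  s_4 = 0 + 0 + 1 + 1 + 0 + 1 + 1 + 1 = 5 ≡ 1 (mod 2).
s = (0, 0, 1, 1)^T — this equals column 3 of H (binary 0011), so error is at position 3.
Correct: flip bit 3 of r = 010011100011101 to get c = 011011100011101.


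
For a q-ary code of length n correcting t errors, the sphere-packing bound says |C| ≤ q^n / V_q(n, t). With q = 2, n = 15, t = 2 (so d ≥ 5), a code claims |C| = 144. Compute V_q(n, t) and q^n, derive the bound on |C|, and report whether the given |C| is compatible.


V_q(n, t) = 121, q^n = 32768, Hamming bound = 270, |C| = 144 ≤ bound (satisfied).

Step 1: Compute V_q(n, t) = Σ_{j=0}^2 C(n, j) (q−1)^j.
  j = 0: C(15,0)·(1)^0 = 1·1 = 1.
  j = 1: C(15,1)·(1)^1 = 15·1 = 15.
  j = 2: C(15,2)·(1)^2 = 105·1 = 105.
  V_q(n, t) = 1 + 15 + 105 = 121.
Step 2: q^n = 2^15 = 32768.
Step 3: Hamming bound ⌊q^n / V_q(n,t)⌋ = ⌊32768/121⌋ = 270.
Step 4: Compare |C| = 144 to 270: satisfied.
The claimed |C| lies below the Hamming bound.


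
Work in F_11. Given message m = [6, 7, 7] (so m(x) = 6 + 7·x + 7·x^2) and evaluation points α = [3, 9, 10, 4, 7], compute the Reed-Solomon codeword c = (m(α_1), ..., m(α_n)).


c = [2, 9, 6, 3, 2]

Message polynomial: m(x) = 6 + 7·x + 7·x^2 (mod 11).
For each evaluation point α_i, compute m(α_i) mod 11:
  α_1 = 3: Horner steps 7 → 6 → 2, so m(3) = 2.
  α_2 = 9: Horner steps 7 → 4 → 9, so m(9) = 9.
  α_3 = 10: Horner steps 7 → 0 → 6, so m(10) = 6.
  α_4 = 4: Horner steps 7 → 2 → 3, so m(4) = 3.
  α_5 = 7: Horner steps 7 → 1 → 2, so m(7) = 2.
Codeword c = [2, 9, 6, 3, 2] ∈ F_11^5.


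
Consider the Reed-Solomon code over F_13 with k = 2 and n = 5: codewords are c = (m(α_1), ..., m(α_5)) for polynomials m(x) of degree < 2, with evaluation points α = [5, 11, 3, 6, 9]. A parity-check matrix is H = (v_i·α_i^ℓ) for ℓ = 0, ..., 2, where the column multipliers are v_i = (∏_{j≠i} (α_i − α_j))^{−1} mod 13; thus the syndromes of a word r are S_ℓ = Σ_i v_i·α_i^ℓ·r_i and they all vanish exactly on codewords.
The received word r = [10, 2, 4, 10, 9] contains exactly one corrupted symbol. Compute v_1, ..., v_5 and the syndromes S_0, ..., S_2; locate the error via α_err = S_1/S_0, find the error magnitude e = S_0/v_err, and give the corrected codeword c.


S = (6, 10, 8), error at position 4, error magnitude e = 10, c = [10, 2, 4, 0, 9].

Step 1: column multipliers v_i = (∏_{j≠i}(α_i − α_j))^{−1} mod 13.
  i = 1 (α = 5): (5−11)(5−3)(5−6)(5−9) = (−6)·2·(−1)·(−4) = −48 ≡ 4, so v_1 = 4^{−1} = 10 (mod 13).
  i = 2 (α = 11): (11−5)(11−3)(11−6)(11−9) = 6·8·5·2 = 480 ≡ 12, so v_2 = 12^{−1} = 12 (mod 13).
  i = 3 (α = 3): (3−5)(3−11)(3−6)(3−9) = (−2)·(−8)·(−3)·(−6) = 288 ≡ 2, so v_3 = 2^{−1} = 7 (mod 13).
  i = 4 (α = 6): (6−5)(6−11)(6−3)(6−9) = 1·(−5)·3·(−3) = 45 ≡ 6, so v_4 = 6^{−1} = 11 (mod 13).
  i = 5 (α = 9): (9−5)(9−11)(9−3)(9−6) = 4·(−2)·6·3 = −144 ≡ 12, so v_5 = 12^{−1} = 12 (mod 13).
  v = [10, 12, 7, 11, 12].
Step 2: syndromes of r = [10, 2, 4, 10, 9] (all sums mod 13).
  S_0 = Σ v_i r_i = 10·10 + 12·2 + 7·4 + 11·10 + 12·9 = 370 ≡ 6.
  S_1 = Σ v_i α_i r_i = 10·5·10 + 12·11·2 + 7·3·4 + 11·6·10 + 12·9·9 = 2480 ≡ 10.
  α_i^2 mod 13 = [12, 4, 9, 10, 3].
  S_2 = Σ v_i α_i^2 r_i = 10·12·10 + 12·4·2 + 7·9·4 + 11·10·10 + 12·3·9 = 2972 ≡ 8.
  S = (6, 10, 8) ≠ 0, so r is not a codeword (an error is present).
Step 3: locate the error. For a single error e at position i, S_ℓ = v_i·e·α_i^ℓ, so α_err = S_1/S_0.
  S_0^{−1} = 6^{−1} = 11 (mod 13), so α_err = 10·11 = 110 ≡ 6 = α_4. Error position i = 4.
  Consistency check: S_2/S_1 = 8·4 = 32 ≡ 6 = α_err ✓ (single-error assumption holds).
Step 4: error magnitude e = S_0/v_4 = S_0·∏_{j≠4}(α_4 − α_j) = 6·6 = 36 ≡ 10 (mod 13).
Step 5: correct position 4: c_4 = r_4 − e = 10 − 10 ≡ 0 (mod 13). Hence c = [10, 2, 4, 0, 9].
  Check: interpolating c through the α_i gives m(x) = 8 + 3·x (degree < 2) with m(α_i) = c_i for every i, so c is indeed a codeword.
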